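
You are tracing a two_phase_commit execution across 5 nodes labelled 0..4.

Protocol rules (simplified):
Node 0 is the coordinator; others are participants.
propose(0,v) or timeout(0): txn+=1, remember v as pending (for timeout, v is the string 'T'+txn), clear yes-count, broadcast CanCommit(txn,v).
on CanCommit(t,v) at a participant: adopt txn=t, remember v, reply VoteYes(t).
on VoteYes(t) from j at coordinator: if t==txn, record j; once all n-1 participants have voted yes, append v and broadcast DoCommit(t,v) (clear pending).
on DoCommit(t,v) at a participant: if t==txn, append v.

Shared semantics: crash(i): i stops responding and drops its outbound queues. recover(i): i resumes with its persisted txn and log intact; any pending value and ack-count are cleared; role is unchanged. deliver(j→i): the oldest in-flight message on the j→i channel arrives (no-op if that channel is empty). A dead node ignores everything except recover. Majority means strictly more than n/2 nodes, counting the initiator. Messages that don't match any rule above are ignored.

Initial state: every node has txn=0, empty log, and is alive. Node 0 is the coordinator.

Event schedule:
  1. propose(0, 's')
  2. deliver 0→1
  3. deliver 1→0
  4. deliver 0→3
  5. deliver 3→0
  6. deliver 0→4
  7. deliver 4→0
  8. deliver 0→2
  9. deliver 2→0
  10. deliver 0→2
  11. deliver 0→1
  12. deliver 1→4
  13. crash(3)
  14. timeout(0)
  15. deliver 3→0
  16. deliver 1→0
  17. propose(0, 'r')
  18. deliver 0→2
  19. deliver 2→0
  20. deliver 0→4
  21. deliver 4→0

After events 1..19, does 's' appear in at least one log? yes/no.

e1 propose(0,'s'): 0[coor,t=1,-]
e2 deliver 0→1: 1[part,t=1,-]
e3 deliver 1→0: ·
e4 deliver 0→3: 3[part,t=1,-]
e5 deliver 3→0: ·
e6 deliver 0→4: 4[part,t=1,-]
e7 deliver 4→0: ·
e8 deliver 0→2: 2[part,t=1,-]
e9 deliver 2→0: 0[coor,t=1,s]
e10 deliver 0→2: 2[part,t=1,s]
e11 deliver 0→1: 1[part,t=1,s]
e12 deliver 1→4: ·
e13 crash(3): 3[✗part,t=1,-]
e14 timeout(0): 0[coor,t=2,s]
e15 deliver 3→0: ·
e16 deliver 1→0: ·
e17 propose(0,'r'): 0[coor,t=3,s]
e18 deliver 0→2: 2[part,t=2,s]
e19 deliver 2→0: ·

yes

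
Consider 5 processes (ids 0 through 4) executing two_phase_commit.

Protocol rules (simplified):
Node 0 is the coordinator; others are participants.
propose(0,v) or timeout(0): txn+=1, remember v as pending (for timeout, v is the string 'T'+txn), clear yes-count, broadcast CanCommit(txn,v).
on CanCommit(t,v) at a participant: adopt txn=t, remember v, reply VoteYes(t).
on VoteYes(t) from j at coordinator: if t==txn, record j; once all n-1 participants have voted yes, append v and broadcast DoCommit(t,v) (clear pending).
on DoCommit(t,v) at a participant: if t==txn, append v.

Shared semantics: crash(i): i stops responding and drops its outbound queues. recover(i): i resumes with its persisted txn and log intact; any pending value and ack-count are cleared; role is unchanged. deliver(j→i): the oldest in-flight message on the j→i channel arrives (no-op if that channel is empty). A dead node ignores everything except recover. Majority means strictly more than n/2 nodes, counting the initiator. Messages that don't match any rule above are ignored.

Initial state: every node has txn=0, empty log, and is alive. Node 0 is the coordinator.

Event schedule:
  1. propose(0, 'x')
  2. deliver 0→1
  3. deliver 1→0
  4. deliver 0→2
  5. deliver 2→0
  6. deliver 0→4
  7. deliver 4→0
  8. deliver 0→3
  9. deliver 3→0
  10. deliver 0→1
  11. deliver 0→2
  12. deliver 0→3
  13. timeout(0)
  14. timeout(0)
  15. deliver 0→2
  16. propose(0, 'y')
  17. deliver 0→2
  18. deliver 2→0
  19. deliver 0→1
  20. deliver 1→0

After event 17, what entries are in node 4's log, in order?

e1 propose(0,'x'): 0[coor,t=1,-]
e2 deliver 0→1: 1[part,t=1,-]
e3 deliver 1→0: ·
e4 deliver 0→2: 2[part,t=1,-]
e5 deliver 2→0: ·
e6 deliver 0→4: 4[part,t=1,-]
e7 deliver 4→0: ·
e8 deliver 0→3: 3[part,t=1,-]
e9 deliver 3→0: 0[coor,t=1,x]
e10 deliver 0→1: 1[part,t=1,x]
e11 deliver 0→2: 2[part,t=1,x]
e12 deliver 0→3: 3[part,t=1,x]
e13 timeout(0): 0[coor,t=2,x]
e14 timeout(0): 0[coor,t=3,x]
e15 deliver 0→2: 2[part,t=2,x]
e16 propose(0,'y'): 0[coor,t=4,x]
e17 deliver 0→2: 2[part,t=3,x]

empty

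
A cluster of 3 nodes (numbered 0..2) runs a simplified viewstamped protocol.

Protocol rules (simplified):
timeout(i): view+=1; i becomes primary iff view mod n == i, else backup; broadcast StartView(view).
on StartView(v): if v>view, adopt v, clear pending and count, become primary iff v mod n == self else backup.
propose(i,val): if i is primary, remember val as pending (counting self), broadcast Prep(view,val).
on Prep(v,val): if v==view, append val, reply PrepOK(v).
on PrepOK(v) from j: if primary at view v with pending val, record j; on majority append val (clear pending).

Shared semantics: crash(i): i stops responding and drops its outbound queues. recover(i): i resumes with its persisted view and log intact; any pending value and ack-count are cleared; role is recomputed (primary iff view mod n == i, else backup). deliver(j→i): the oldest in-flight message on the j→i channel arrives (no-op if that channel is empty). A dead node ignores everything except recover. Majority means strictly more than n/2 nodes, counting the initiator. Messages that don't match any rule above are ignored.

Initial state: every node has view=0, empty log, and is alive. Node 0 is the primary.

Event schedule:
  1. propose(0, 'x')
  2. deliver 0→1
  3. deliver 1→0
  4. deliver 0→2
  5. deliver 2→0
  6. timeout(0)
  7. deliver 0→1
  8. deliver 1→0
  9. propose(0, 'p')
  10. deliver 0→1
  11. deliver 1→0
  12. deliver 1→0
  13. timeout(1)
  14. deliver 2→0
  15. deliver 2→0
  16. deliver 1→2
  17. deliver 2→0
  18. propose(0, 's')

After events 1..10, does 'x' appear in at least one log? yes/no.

yes

e1 propose(0,'x'): ·
e2 deliver 0→1: 1[back,v=0,x]
e3 deliver 1→0: 0[prim,v=0,x]
e4 deliver 0→2: 2[back,v=0,x]
e5 deliver 2→0: ·
e6 timeout(0): 0[back,v=1,x]
e7 deliver 0→1: 1[prim,v=1,x]
e8 deliver 1→0: ·
e9 propose(0,'p'): ·
e10 deliver 0→1: ·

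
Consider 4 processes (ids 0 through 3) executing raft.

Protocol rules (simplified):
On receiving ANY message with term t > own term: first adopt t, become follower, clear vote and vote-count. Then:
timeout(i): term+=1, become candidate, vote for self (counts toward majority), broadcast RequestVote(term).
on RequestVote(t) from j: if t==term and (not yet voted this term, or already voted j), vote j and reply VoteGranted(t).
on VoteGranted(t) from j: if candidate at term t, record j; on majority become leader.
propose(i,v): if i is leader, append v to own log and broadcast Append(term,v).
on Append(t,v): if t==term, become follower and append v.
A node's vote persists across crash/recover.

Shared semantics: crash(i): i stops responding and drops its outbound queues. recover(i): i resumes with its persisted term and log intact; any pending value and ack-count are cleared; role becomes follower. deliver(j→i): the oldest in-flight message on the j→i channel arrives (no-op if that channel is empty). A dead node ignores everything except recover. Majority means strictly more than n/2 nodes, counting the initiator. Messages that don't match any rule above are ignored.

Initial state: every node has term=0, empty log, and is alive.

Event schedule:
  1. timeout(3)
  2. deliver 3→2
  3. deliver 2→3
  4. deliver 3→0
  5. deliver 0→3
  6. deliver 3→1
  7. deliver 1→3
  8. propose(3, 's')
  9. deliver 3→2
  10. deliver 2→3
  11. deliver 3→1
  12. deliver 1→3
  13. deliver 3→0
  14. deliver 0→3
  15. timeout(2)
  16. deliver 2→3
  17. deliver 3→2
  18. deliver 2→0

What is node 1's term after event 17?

1

1. timeout(3):  <3:cand t1 ->
2. deliver 3→2:  <2:foll t1 ->
3. deliver 2→3:  nop
4. deliver 3→0:  <0:foll t1 ->
5. deliver 0→3:  <3:lead t1 ->
6. deliver 3→1:  <1:foll t1 ->
7. deliver 1→3:  nop
8. propose(3,'s'):  <3:lead t1 s>
9. deliver 3→2:  <2:foll t1 s>
10. deliver 2→3:  nop
11. deliver 3→1:  <1:foll t1 s>
12. deliver 1→3:  nop
13. deliver 3→0:  <0:foll t1 s>
14. deliver 0→3:  nop
15. timeout(2):  <2:cand t2 s>
16. deliver 2→3:  <3:foll t2 s>
17. deliver 3→2:  nop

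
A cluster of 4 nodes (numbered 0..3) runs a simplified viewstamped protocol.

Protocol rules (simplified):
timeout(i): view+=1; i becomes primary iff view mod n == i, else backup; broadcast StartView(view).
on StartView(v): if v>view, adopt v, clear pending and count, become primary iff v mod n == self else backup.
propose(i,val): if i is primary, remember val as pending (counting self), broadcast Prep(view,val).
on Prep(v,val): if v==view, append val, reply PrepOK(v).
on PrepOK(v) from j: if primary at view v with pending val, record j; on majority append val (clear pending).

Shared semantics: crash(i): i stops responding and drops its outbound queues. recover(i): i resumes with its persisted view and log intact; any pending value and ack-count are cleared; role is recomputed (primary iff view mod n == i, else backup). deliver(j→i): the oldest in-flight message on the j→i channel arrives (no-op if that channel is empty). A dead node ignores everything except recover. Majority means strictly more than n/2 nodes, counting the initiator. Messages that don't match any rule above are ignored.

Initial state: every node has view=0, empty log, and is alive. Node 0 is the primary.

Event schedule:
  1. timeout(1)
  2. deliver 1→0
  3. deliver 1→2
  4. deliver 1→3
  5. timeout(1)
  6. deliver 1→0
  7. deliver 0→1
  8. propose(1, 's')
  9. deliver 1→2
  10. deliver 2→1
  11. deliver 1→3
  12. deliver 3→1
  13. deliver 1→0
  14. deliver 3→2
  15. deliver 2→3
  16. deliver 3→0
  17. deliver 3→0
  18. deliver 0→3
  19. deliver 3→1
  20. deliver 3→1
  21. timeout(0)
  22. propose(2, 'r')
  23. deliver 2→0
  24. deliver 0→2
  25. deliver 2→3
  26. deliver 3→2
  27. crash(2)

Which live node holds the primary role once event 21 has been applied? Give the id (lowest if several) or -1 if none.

step 1 timeout(1): 1={prim,v=1,log=-}
step 2 deliver 1→0: 0={back,v=1,log=-}
step 3 deliver 1→2: 2={back,v=1,log=-}
step 4 deliver 1→3: 3={back,v=1,log=-}
step 5 timeout(1): 1={back,v=2,log=-}
step 6 deliver 1→0: 0={back,v=2,log=-}
step 7 deliver 0→1: —
step 8 propose(1,'s'): —
step 9 deliver 1→2: 2={prim,v=2,log=-}
step 10 deliver 2→1: —
step 11 deliver 1→3: 3={back,v=2,log=-}
step 12 deliver 3→1: —
step 13 deliver 1→0: —
step 14 deliver 3→2: —
step 15 deliver 2→3: —
step 16 deliver 3→0: —
step 17 deliver 3→0: —
step 18 deliver 0→3: —
step 19 deliver 3→1: —
step 20 deliver 3→1: —
step 21 timeout(0): 0={back,v=3,log=-}

2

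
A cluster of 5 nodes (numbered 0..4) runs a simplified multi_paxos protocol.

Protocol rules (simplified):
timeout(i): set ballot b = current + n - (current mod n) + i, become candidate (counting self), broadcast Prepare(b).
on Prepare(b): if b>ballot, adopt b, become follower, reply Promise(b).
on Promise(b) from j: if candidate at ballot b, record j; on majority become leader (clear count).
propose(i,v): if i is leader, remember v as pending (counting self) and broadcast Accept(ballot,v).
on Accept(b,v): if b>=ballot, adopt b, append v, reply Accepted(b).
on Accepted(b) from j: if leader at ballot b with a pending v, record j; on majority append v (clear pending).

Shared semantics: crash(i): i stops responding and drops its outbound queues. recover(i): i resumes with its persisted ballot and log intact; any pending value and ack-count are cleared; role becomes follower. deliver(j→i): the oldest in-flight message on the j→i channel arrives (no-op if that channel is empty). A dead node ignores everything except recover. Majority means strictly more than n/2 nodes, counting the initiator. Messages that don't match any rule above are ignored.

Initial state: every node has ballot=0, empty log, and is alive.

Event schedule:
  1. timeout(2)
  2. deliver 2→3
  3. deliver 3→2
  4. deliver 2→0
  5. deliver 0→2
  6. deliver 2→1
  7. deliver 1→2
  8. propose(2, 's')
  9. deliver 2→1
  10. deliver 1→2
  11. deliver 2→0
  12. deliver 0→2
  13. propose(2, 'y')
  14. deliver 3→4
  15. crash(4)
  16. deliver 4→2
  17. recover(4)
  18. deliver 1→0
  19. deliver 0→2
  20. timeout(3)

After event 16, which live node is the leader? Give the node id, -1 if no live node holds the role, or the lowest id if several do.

2

e1 timeout(2): 2[cand,b=7,-]
e2 deliver 2→3: 3[foll,b=7,-]
e3 deliver 3→2: ·
e4 deliver 2→0: 0[foll,b=7,-]
e5 deliver 0→2: 2[lead,b=7,-]
e6 deliver 2→1: 1[foll,b=7,-]
e7 deliver 1→2: ·
e8 propose(2,'s'): ·
e9 deliver 2→1: 1[foll,b=7,s]
e10 deliver 1→2: ·
e11 deliver 2→0: 0[foll,b=7,s]
e12 deliver 0→2: 2[lead,b=7,s]
e13 propose(2,'y'): ·
e14 deliver 3→4: ·
e15 crash(4): 4[✗foll,b=0,-]
e16 deliver 4→2: ·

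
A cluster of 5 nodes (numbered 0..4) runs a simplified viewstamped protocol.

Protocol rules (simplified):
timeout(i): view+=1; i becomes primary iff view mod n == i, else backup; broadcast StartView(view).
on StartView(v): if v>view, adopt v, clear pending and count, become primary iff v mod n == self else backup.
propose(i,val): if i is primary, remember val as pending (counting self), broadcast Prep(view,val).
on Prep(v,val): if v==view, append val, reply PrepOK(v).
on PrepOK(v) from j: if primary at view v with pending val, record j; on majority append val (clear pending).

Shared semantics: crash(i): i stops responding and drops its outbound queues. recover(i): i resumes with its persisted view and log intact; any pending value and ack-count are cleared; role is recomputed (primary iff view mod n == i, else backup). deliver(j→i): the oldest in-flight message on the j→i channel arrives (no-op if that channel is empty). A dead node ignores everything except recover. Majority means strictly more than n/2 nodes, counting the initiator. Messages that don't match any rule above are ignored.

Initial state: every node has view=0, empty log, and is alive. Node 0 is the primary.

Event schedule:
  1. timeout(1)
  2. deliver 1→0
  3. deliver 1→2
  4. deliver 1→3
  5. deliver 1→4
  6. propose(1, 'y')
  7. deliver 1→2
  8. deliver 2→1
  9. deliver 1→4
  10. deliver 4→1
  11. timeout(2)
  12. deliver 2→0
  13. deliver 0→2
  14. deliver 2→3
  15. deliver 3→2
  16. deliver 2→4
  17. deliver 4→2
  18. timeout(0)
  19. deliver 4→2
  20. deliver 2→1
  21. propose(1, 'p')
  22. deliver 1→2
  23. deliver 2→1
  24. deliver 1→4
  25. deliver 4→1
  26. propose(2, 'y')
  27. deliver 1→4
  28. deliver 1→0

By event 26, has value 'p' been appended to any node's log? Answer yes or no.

no

e1 timeout(1): 1[prim,v=1,-]
e2 deliver 1→0: 0[back,v=1,-]
e3 deliver 1→2: 2[back,v=1,-]
e4 deliver 1→3: 3[back,v=1,-]
e5 deliver 1→4: 4[back,v=1,-]
e6 propose(1,'y'): ·
e7 deliver 1→2: 2[back,v=1,y]
e8 deliver 2→1: ·
e9 deliver 1→4: 4[back,v=1,y]
e10 deliver 4→1: 1[prim,v=1,y]
e11 timeout(2): 2[prim,v=2,y]
e12 deliver 2→0: 0[back,v=2,-]
e13 deliver 0→2: ·
e14 deliver 2→3: 3[back,v=2,-]
e15 deliver 3→2: ·
e16 deliver 2→4: 4[back,v=2,y]
e17 deliver 4→2: ·
e18 timeout(0): 0[back,v=3,-]
e19 deliver 4→2: ·
e20 deliver 2→1: 1[back,v=2,y]
e21 propose(1,'p'): ·
e22 deliver 1→2: ·
e23 deliver 2→1: ·
e24 deliver 1→4: ·
e25 deliver 4→1: ·
e26 propose(2,'y'): ·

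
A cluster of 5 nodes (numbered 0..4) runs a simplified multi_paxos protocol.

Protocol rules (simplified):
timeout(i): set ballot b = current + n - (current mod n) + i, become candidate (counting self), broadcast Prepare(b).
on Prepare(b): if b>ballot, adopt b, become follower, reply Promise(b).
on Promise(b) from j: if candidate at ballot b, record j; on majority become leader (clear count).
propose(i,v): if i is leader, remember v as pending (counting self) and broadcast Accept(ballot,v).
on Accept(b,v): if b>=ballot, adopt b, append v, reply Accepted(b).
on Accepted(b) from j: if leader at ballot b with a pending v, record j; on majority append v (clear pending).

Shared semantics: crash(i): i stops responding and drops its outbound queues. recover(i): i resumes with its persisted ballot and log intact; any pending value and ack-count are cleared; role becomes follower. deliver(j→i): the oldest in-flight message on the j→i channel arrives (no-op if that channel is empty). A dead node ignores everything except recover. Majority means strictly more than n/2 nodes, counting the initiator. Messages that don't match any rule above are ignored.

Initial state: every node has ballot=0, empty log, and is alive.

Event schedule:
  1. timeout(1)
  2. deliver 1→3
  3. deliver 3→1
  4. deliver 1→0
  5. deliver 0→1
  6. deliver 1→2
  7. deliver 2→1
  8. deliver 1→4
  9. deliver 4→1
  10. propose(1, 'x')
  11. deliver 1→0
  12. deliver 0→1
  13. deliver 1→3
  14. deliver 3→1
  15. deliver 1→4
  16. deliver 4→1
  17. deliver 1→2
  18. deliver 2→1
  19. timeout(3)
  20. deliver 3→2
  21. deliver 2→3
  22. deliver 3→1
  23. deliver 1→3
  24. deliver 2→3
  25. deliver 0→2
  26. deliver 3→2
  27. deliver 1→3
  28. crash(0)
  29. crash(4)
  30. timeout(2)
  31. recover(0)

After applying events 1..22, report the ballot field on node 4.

6

1. timeout(1):  <1:cand b6 ->
2. deliver 1→3:  <3:foll b6 ->
3. deliver 3→1:  nop
4. deliver 1→0:  <0:foll b6 ->
5. deliver 0→1:  <1:lead b6 ->
6. deliver 1→2:  <2:foll b6 ->
7. deliver 2→1:  nop
8. deliver 1→4:  <4:foll b6 ->
9. deliver 4→1:  nop
10. propose(1,'x'):  nop
11. deliver 1→0:  <0:foll b6 x>
12. deliver 0→1:  nop
13. deliver 1→3:  <3:foll b6 x>
14. deliver 3→1:  <1:lead b6 x>
15. deliver 1→4:  <4:foll b6 x>
16. deliver 4→1:  nop
17. deliver 1→2:  <2:foll b6 x>
18. deliver 2→1:  nop
19. timeout(3):  <3:cand b13 x>
20. deliver 3→2:  <2:foll b13 x>
21. deliver 2→3:  nop
22. deliver 3→1:  <1:foll b13 x>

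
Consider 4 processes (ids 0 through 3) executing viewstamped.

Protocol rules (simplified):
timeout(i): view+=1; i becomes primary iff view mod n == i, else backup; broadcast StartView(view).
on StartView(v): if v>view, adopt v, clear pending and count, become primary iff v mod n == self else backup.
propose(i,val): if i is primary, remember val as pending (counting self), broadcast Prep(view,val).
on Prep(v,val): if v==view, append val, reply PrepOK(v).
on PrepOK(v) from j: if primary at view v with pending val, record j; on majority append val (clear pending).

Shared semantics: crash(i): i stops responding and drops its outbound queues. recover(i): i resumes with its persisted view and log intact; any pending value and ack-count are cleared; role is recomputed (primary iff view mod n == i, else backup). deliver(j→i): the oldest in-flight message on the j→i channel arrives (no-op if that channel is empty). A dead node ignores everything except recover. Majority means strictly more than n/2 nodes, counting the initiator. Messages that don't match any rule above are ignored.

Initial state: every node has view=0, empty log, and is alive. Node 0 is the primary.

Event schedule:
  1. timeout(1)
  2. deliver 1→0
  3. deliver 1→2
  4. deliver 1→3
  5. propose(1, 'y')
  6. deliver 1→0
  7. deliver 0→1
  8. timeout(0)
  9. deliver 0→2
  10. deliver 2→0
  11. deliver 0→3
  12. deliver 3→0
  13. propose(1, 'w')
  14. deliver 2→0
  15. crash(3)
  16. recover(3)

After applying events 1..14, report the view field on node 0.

2

step 1 timeout(1): 1={prim,v=1,log=-}
step 2 deliver 1→0: 0={back,v=1,log=-}
step 3 deliver 1→2: 2={back,v=1,log=-}
step 4 deliver 1→3: 3={back,v=1,log=-}
step 5 propose(1,'y'): —
step 6 deliver 1→0: 0={back,v=1,log=y}
step 7 deliver 0→1: —
step 8 timeout(0): 0={back,v=2,log=y}
step 9 deliver 0→2: 2={prim,v=2,log=-}
step 10 deliver 2→0: —
step 11 deliver 0→3: 3={back,v=2,log=-}
step 12 deliver 3→0: —
step 13 propose(1,'w'): —
step 14 deliver 2→0: —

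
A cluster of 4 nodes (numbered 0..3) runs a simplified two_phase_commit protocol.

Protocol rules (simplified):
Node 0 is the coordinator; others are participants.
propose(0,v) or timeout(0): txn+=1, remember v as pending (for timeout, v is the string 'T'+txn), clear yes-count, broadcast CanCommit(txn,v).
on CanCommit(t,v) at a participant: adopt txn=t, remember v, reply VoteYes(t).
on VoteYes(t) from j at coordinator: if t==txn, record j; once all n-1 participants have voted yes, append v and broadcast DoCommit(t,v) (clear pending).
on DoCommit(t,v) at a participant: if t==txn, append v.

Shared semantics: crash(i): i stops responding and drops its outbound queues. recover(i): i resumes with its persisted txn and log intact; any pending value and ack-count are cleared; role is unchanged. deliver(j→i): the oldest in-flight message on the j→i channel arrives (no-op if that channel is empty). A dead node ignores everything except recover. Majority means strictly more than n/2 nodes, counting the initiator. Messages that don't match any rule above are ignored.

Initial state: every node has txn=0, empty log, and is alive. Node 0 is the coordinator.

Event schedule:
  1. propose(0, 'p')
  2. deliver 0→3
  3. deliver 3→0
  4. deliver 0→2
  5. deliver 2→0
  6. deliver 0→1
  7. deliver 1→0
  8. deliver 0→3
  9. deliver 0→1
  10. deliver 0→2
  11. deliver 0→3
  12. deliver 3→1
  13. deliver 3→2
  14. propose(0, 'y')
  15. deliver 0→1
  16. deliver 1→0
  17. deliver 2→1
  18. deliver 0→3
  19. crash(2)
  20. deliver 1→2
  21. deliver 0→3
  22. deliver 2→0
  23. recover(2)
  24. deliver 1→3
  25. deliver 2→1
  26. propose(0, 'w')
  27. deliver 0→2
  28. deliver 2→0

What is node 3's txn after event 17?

1

[1] propose(0,'p') → N0(coor t1 [-])
[2] deliver 0→3 → N3(part t1 [-])
[3] deliver 3→0 → ∅
[4] deliver 0→2 → N2(part t1 [-])
[5] deliver 2→0 → ∅
[6] deliver 0→1 → N1(part t1 [-])
[7] deliver 1→0 → N0(coor t1 [p])
[8] deliver 0→3 → N3(part t1 [p])
[9] deliver 0→1 → N1(part t1 [p])
[10] deliver 0→2 → N2(part t1 [p])
[11] deliver 0→3 → ∅
[12] deliver 3→1 → ∅
[13] deliver 3→2 → ∅
[14] propose(0,'y') → N0(coor t2 [p])
[15] deliver 0→1 → N1(part t2 [p])
[16] deliver 1→0 → ∅
[17] deliver 2→1 → ∅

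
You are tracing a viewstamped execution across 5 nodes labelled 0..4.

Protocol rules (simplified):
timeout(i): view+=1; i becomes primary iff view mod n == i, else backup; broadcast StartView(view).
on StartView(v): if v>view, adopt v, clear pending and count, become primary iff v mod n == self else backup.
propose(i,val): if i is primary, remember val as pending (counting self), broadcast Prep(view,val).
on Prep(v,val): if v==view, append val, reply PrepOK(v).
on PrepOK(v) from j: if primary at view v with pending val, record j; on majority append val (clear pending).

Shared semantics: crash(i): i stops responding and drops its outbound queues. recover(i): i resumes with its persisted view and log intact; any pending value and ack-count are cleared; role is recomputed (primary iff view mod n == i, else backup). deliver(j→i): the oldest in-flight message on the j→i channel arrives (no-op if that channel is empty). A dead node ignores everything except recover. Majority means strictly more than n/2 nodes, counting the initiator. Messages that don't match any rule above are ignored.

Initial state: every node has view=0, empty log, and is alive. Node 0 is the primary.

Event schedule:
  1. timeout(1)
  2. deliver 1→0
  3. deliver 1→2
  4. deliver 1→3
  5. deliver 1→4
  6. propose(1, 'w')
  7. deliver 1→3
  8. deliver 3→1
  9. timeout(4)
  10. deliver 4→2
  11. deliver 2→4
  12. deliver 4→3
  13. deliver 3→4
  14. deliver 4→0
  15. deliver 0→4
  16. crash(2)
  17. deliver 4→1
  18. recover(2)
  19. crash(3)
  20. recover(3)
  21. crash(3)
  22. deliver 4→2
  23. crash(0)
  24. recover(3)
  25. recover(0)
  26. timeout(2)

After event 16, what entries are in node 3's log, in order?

1. timeout(1):  <1:prim v1 ->
2. deliver 1→0:  <0:back v1 ->
3. deliver 1→2:  <2:back v1 ->
4. deliver 1→3:  <3:back v1 ->
5. deliver 1→4:  <4:back v1 ->
6. propose(1,'w'):  nop
7. deliver 1→3:  <3:back v1 w>
8. deliver 3→1:  nop
9. timeout(4):  <4:back v2 ->
10. deliver 4→2:  <2:prim v2 ->
11. deliver 2→4:  nop
12. deliver 4→3:  <3:back v2 w>
13. deliver 3→4:  nop
14. deliver 4→0:  <0:back v2 ->
15. deliver 0→4:  nop
16. crash(2):  <2:✗prim v2 ->

w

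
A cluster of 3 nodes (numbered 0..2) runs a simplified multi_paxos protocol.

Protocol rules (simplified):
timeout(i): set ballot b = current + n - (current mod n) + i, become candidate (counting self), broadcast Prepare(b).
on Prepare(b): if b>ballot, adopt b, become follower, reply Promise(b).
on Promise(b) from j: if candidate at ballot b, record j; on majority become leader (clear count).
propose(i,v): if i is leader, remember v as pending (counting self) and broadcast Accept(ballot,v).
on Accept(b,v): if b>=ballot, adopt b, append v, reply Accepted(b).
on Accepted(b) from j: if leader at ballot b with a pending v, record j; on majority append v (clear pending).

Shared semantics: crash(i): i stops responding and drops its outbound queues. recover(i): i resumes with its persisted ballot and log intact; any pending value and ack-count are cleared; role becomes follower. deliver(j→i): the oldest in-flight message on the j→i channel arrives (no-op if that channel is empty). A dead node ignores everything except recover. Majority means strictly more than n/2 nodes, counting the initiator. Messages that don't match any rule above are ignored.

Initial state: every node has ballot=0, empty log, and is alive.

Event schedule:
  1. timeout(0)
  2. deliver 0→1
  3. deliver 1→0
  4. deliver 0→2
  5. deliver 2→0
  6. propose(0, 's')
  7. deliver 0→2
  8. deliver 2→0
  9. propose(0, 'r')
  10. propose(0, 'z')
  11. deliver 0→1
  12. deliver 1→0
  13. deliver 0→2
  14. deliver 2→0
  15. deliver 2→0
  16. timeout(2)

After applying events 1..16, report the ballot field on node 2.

8

step 1 timeout(0): 0={cand,b=3,log=-}
step 2 deliver 0→1: 1={foll,b=3,log=-}
step 3 deliver 1→0: 0={lead,b=3,log=-}
step 4 deliver 0→2: 2={foll,b=3,log=-}
step 5 deliver 2→0: —
step 6 propose(0,'s'): —
step 7 deliver 0→2: 2={foll,b=3,log=s}
step 8 deliver 2→0: 0={lead,b=3,log=s}
step 9 propose(0,'r'): —
step 10 propose(0,'z'): —
step 11 deliver 0→1: 1={foll,b=3,log=s}
step 12 deliver 1→0: 0={lead,b=3,log=s,z}
step 13 deliver 0→2: 2={foll,b=3,log=s,r}
step 14 deliver 2→0: —
step 15 deliver 2→0: —
step 16 timeout(2): 2={cand,b=8,log=s,r}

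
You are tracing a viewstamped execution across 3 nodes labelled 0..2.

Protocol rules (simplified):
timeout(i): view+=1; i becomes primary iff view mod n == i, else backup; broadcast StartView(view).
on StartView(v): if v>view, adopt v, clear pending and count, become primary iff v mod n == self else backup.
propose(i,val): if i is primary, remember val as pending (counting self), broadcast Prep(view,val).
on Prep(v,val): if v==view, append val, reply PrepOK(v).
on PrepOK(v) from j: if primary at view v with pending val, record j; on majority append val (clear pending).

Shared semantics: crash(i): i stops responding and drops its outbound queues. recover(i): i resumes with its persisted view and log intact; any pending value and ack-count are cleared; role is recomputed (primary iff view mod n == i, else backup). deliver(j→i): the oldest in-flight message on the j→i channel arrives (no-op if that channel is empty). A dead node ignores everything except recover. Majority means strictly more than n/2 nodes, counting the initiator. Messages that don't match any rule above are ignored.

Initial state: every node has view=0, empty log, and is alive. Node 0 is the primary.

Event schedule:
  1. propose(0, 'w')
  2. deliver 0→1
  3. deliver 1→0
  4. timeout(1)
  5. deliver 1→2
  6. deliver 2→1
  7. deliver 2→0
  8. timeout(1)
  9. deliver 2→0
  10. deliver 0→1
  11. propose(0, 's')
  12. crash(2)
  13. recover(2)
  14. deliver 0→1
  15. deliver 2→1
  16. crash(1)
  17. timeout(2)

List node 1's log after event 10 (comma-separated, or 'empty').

w

e1 propose(0,'w'): ·
e2 deliver 0→1: 1[back,v=0,w]
e3 deliver 1→0: 0[prim,v=0,w]
e4 timeout(1): 1[prim,v=1,w]
e5 deliver 1→2: 2[back,v=1,-]
e6 deliver 2→1: ·
e7 deliver 2→0: ·
e8 timeout(1): 1[back,v=2,w]
e9 deliver 2→0: ·
e10 deliver 0→1: ·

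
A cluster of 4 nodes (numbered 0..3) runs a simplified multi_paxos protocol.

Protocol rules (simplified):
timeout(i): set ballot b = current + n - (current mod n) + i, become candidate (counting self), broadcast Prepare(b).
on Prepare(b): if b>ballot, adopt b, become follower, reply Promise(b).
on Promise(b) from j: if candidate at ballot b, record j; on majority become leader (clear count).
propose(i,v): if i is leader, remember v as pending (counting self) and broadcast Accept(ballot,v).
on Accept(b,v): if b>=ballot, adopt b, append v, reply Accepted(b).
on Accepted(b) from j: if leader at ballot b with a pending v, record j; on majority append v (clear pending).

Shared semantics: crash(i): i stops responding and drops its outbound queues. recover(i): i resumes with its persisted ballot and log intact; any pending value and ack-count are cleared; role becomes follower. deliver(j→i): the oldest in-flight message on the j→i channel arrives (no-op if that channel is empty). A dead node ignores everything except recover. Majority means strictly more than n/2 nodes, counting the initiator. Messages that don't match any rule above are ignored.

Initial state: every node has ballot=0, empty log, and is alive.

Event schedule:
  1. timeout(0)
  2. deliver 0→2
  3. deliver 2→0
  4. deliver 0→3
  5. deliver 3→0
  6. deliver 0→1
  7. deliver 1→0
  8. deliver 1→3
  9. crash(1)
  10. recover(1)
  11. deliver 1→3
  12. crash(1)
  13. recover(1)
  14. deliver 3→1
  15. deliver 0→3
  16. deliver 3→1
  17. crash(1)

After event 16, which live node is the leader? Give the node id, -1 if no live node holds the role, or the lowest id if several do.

0

after 1 — timeout(0): n0:cand/b4/[-]
after 2 — deliver 0→2: n2:foll/b4/[-]
after 3 — deliver 2→0: ·
after 4 — deliver 0→3: n3:foll/b4/[-]
after 5 — deliver 3→0: n0:lead/b4/[-]
after 6 — deliver 0→1: n1:foll/b4/[-]
after 7 — deliver 1→0: ·
after 8 — deliver 1→3: ·
after 9 — crash(1): n1:✗foll/b4/[-]
after 10 — recover(1): n1:foll/b4/[-]
after 11 — deliver 1→3: ·
after 12 — crash(1): n1:✗foll/b4/[-]
after 13 — recover(1): n1:foll/b4/[-]
after 14 — deliver 3→1: ·
after 15 — deliver 0→3: ·
after 16 — deliver 3→1: ·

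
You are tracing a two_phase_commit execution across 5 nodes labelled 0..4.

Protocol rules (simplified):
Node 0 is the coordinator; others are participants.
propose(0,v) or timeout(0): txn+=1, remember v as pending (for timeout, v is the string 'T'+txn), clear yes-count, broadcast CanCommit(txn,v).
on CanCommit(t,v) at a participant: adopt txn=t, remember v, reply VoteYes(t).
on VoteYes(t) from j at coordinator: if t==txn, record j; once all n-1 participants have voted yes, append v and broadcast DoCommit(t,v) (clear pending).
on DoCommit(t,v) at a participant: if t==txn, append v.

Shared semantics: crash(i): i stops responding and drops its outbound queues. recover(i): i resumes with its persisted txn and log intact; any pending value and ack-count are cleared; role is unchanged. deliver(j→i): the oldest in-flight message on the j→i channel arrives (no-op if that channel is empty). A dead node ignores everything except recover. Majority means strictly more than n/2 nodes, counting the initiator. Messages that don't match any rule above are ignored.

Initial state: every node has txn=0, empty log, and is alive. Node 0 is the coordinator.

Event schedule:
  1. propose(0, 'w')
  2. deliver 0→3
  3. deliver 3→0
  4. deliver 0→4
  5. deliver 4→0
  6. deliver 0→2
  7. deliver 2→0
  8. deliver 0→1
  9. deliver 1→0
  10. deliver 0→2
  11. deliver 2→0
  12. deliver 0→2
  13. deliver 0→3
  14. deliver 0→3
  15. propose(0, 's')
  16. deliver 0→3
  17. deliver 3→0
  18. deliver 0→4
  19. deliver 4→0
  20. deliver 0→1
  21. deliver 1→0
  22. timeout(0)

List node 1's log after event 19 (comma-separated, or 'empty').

empty

step 1 propose(0,'w'): 0={coor,t=1,log=-}
step 2 deliver 0→3: 3={part,t=1,log=-}
step 3 deliver 3→0: —
step 4 deliver 0→4: 4={part,t=1,log=-}
step 5 deliver 4→0: —
step 6 deliver 0→2: 2={part,t=1,log=-}
step 7 deliver 2→0: —
step 8 deliver 0→1: 1={part,t=1,log=-}
step 9 deliver 1→0: 0={coor,t=1,log=w}
step 10 deliver 0→2: 2={part,t=1,log=w}
step 11 deliver 2→0: —
step 12 deliver 0→2: —
step 13 deliver 0→3: 3={part,t=1,log=w}
step 14 deliver 0→3: —
step 15 propose(0,'s'): 0={coor,t=2,log=w}
step 16 deliver 0→3: 3={part,t=2,log=w}
step 17 deliver 3→0: —
step 18 deliver 0→4: 4={part,t=1,log=w}
step 19 deliver 4→0: —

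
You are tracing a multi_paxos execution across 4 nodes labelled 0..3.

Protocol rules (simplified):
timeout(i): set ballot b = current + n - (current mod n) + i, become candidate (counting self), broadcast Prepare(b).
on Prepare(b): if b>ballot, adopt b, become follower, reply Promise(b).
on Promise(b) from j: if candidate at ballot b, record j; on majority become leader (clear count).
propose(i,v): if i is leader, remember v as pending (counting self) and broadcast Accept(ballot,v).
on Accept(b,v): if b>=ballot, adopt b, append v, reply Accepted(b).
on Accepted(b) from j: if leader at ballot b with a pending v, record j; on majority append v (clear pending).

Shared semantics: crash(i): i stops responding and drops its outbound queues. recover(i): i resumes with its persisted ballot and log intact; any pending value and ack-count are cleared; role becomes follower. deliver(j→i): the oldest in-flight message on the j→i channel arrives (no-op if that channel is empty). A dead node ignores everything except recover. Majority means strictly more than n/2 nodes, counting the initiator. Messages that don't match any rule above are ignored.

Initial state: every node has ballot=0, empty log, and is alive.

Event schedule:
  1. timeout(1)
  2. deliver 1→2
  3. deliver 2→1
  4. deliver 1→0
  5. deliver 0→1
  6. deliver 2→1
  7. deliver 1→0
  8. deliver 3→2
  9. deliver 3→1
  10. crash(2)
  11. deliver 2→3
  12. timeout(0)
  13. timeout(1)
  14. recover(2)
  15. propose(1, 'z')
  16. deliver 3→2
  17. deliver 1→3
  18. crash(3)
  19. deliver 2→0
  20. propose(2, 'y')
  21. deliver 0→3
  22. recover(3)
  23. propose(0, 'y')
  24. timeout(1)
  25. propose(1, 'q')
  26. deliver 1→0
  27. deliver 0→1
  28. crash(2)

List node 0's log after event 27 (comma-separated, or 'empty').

empty

step 1 timeout(1): 1={cand,b=5,log=-}
step 2 deliver 1→2: 2={foll,b=5,log=-}
step 3 deliver 2→1: —
step 4 deliver 1→0: 0={foll,b=5,log=-}
step 5 deliver 0→1: 1={lead,b=5,log=-}
step 6 deliver 2→1: —
step 7 deliver 1→0: —
step 8 deliver 3→2: —
step 9 deliver 3→1: —
step 10 crash(2): 2={✗foll,b=5,log=-}
step 11 deliver 2→3: —
step 12 timeout(0): 0={cand,b=8,log=-}
step 13 timeout(1): 1={cand,b=9,log=-}
step 14 recover(2): 2={foll,b=5,log=-}
step 15 propose(1,'z'): —
step 16 deliver 3→2: —
step 17 deliver 1→3: 3={foll,b=5,log=-}
step 18 crash(3): 3={✗foll,b=5,log=-}
step 19 deliver 2→0: —
step 20 propose(2,'y'): —
step 21 deliver 0→3: —
step 22 recover(3): 3={foll,b=5,log=-}
step 23 propose(0,'y'): —
step 24 timeout(1): 1={cand,b=13,log=-}
step 25 propose(1,'q'): —
step 26 deliver 1→0: 0={foll,b=9,log=-}
step 27 deliver 0→1: —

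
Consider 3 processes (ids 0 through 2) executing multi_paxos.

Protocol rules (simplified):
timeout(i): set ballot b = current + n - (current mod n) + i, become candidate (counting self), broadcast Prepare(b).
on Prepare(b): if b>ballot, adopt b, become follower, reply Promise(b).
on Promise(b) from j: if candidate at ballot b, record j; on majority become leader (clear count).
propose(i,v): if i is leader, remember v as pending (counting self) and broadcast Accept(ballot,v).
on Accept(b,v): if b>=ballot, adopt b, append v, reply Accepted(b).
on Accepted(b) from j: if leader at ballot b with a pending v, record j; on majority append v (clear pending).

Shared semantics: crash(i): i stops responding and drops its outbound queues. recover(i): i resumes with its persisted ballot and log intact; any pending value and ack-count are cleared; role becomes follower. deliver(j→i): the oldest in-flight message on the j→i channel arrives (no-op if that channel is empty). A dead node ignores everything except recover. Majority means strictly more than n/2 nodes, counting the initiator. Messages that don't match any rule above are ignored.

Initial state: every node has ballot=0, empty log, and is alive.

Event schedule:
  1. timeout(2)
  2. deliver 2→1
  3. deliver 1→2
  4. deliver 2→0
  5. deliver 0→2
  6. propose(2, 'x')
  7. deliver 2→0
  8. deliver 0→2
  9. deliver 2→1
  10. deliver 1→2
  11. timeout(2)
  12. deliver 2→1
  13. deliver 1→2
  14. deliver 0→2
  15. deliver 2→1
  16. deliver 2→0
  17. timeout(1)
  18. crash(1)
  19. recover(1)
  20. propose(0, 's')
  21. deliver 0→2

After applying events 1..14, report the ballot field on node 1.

e1 timeout(2): 2[cand,b=5,-]
e2 deliver 2→1: 1[foll,b=5,-]
e3 deliver 1→2: 2[lead,b=5,-]
e4 deliver 2→0: 0[foll,b=5,-]
e5 deliver 0→2: ·
e6 propose(2,'x'): ·
e7 deliver 2→0: 0[foll,b=5,x]
e8 deliver 0→2: 2[lead,b=5,x]
e9 deliver 2→1: 1[foll,b=5,x]
e10 deliver 1→2: ·
e11 timeout(2): 2[cand,b=8,x]
e12 deliver 2→1: 1[foll,b=8,x]
e13 deliver 1→2: 2[lead,b=8,x]
e14 deliver 0→2: ·

8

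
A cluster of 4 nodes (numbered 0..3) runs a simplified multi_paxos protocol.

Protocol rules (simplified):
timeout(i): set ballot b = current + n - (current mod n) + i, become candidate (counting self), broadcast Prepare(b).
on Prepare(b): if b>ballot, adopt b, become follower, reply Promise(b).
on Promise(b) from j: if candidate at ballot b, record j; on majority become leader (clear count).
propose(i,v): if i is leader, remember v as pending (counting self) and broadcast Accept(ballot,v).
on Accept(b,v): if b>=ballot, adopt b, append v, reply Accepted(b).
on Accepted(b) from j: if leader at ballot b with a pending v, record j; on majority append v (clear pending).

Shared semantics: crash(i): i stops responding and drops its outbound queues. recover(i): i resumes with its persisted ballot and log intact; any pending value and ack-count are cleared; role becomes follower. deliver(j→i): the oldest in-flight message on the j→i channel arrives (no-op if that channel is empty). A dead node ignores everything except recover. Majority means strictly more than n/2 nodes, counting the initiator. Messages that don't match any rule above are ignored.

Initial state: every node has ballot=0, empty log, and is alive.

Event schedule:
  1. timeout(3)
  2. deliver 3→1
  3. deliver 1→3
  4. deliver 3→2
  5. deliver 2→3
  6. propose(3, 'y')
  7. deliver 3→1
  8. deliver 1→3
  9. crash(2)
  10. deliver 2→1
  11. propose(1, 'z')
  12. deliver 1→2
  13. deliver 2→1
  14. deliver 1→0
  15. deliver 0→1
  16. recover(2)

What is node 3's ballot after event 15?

[1] timeout(3) → N3(cand b7 [-])
[2] deliver 3→1 → N1(foll b7 [-])
[3] deliver 1→3 → ∅
[4] deliver 3→2 → N2(foll b7 [-])
[5] deliver 2→3 → N3(lead b7 [-])
[6] propose(3,'y') → ∅
[7] deliver 3→1 → N1(foll b7 [y])
[8] deliver 1→3 → ∅
[9] crash(2) → N2(✗foll b7 [-])
[10] deliver 2→1 → ∅
[11] propose(1,'z') → ∅
[12] deliver 1→2 → ∅
[13] deliver 2→1 → ∅
[14] deliver 1→0 → ∅
[15] deliver 0→1 → ∅

7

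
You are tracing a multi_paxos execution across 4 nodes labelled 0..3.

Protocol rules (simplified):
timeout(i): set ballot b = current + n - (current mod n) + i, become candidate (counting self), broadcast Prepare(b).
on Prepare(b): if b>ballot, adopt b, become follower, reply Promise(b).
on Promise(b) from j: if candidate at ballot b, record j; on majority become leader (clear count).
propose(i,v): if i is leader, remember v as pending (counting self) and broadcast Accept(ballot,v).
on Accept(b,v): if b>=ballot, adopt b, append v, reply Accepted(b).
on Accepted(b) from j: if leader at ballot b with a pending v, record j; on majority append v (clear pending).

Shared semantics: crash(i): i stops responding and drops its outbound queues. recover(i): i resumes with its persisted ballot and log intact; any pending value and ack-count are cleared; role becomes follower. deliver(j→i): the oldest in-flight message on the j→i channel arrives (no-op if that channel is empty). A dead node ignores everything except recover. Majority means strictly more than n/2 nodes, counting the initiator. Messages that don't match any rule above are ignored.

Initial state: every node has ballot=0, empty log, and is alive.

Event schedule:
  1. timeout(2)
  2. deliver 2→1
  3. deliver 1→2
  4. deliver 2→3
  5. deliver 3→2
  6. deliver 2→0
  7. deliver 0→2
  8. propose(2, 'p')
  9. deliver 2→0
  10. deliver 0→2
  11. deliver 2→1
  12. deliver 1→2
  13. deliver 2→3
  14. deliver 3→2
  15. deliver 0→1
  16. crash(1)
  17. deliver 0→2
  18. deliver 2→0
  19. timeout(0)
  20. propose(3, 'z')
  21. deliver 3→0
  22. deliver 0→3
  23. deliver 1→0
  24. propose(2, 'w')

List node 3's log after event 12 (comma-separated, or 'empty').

empty

step 1 timeout(2): 2={cand,b=6,log=-}
step 2 deliver 2→1: 1={foll,b=6,log=-}
step 3 deliver 1→2: —
step 4 deliver 2→3: 3={foll,b=6,log=-}
step 5 deliver 3→2: 2={lead,b=6,log=-}
step 6 deliver 2→0: 0={foll,b=6,log=-}
step 7 deliver 0→2: —
step 8 propose(2,'p'): —
step 9 deliver 2→0: 0={foll,b=6,log=p}
step 10 deliver 0→2: —
step 11 deliver 2→1: 1={foll,b=6,log=p}
step 12 deliver 1→2: 2={lead,b=6,log=p}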